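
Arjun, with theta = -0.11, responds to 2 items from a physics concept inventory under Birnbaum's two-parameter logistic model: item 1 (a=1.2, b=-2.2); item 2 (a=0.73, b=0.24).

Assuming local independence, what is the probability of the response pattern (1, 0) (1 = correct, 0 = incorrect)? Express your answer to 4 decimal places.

0.5211

P(theta) = 1 / (1 + exp(−a(theta − b)))
P_1 = 1/(1+e^{-2.5080}) = 0.9247
P_2 = 1/(1+e^{0.2555}) = 0.4365
L = P_1 × (1−P_2) = 0.9247 × 0.5635 = 0.52110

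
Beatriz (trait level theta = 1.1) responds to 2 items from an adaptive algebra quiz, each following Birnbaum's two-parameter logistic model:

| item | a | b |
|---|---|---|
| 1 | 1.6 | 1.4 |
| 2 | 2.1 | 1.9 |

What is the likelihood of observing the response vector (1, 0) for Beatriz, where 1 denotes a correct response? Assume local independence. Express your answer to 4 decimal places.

0.3222

P(theta) = 1 / (1 + exp(−a(theta − b)))
P_1 = 1/(1+e^{0.4800}) = 0.3823
P_2 = 1/(1+e^{1.6800}) = 0.1571
L = P_1 × (1−P_2) = 0.3823 × 0.8429 = 0.32220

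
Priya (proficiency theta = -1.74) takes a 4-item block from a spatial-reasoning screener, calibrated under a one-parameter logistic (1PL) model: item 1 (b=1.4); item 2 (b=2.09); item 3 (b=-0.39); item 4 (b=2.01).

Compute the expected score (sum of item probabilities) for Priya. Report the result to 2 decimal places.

0.29

P(theta) = 1 / (1 + exp(−(theta − b)))
P_1 = 1/(1+e^{3.1400}) = 0.0415
P_2 = 1/(1+e^{3.8300}) = 0.0212
P_3 = 1/(1+e^{1.3500}) = 0.2059
P_4 = 1/(1+e^{3.7500}) = 0.0230
E[score] = 0.0415 + 0.0212 + 0.2059 + 0.0230 = 0.2916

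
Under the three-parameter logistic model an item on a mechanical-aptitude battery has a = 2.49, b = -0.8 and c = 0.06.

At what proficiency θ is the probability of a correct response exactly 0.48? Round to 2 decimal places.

P(θ) = c + (1 − c) · 1 / (1 + exp(−a(θ − b)))
Remove guessing floor: (0.48 − 0.06)/(1 − 0.06) = 0.4468
logit = ln(0.4468/0.5532) = -0.2136
θ = b + logit/(a) = -0.8 + (-0.2136)/2.4900 = -0.8858

-0.89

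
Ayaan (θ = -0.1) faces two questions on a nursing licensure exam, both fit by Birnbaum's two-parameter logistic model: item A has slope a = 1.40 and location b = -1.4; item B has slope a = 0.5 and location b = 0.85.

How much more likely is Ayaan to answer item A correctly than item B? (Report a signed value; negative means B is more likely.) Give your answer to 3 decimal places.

P(θ) = 1 / (1 + exp(−a(θ − b)))
P_A = 0.8606
P_B = 0.3834
P_A − P_B = 0.4771

0.477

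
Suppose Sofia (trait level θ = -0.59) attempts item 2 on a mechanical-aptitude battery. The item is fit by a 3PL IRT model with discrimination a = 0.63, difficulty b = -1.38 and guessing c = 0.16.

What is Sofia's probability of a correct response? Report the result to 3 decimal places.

P(θ) = c + (1 − c) · 1 / (1 + exp(−a(θ − b)))
Exponent: 0.63 × (-0.59 − (-1.38)) = 0.4977
1/(1 + e^{-0.4977}) = 0.6219
P = 0.16 + 0.84 × 0.6219 = 0.6824

0.682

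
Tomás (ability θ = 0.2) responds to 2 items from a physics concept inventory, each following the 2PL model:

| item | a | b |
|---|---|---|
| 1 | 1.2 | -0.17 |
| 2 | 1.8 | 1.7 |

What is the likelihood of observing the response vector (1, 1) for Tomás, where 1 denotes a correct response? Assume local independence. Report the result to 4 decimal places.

0.0384

P(θ) = 1 / (1 + exp(−a(θ − b)))
P_1 = 1/(1+e^{-0.4440}) = 0.6092
P_2 = 1/(1+e^{2.7000}) = 0.0630
L = P_1 × P_2 = 0.6092 × 0.0630 = 0.03836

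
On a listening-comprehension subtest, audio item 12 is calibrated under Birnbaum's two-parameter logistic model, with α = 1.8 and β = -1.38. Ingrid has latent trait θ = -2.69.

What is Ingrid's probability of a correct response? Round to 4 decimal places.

0.0864

P(θ) = 1 / (1 + exp(−α(θ − β)))
Exponent: 1.8 × (-2.69 − (-1.38)) = -2.3580
1/(1 + e^{2.3580}) = 0.0864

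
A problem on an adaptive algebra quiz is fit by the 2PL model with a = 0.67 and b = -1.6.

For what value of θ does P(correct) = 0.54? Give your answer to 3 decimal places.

P(θ) = 1 / (1 + exp(−a(θ − b)))
logit = ln(0.5400/0.4600) = 0.1603
θ = b + logit/(a) = -1.6 + 0.1603/0.6700 = -1.3607

-1.361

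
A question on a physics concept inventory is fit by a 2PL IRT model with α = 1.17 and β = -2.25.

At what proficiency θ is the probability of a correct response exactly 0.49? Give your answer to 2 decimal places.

P(θ) = 1 / (1 + exp(−α(θ − β)))
logit = ln(0.4900/0.5100) = -0.0400
θ = β + logit/(α) = -2.25 + (-0.0400)/1.1700 = -2.2842

-2.28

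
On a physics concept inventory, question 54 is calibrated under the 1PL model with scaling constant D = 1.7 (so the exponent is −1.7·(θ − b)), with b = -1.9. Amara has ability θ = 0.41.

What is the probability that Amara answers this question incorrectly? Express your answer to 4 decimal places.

0.0193

P(θ) = 1 / (1 + exp(−D·(θ − b)))
Exponent: 1.7 × (0.41 − (-1.9)) = 3.9270
1/(1 + e^{-3.9270}) = 0.9807
P = 0.9807
P(incorrect) = 1 − 0.9807 = 0.0193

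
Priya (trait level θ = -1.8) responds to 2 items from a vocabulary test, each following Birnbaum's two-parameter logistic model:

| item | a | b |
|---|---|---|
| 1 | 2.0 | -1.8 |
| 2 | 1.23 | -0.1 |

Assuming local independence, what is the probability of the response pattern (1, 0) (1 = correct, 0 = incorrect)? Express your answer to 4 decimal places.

0.4450

P(θ) = 1 / (1 + exp(−a(θ − b)))
P_1 = 1/(1+e^{0.0000}) = 0.5000
P_2 = 1/(1+e^{2.0910}) = 0.1100
L = P_1 × (1−P_2) = 0.5000 × 0.8900 = 0.44501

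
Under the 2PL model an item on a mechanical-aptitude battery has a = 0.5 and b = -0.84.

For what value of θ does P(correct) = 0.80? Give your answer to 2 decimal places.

P(θ) = 1 / (1 + exp(−a(θ − b)))
logit = ln(0.8000/0.2000) = 1.3863
θ = b + logit/(a) = -0.84 + 1.3863/0.5000 = 1.9326

1.93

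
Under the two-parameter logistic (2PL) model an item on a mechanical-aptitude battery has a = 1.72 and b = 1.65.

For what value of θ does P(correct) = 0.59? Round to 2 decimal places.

1.86

P(θ) = 1 / (1 + exp(−a(θ − b)))
logit = ln(0.5900/0.4100) = 0.3640
θ = b + logit/(a) = 1.65 + 0.3640/1.7200 = 1.8616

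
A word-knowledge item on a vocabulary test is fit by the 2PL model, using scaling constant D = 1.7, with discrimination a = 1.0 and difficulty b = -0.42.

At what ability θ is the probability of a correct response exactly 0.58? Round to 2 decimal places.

P(θ) = 1 / (1 + exp(−D·a(θ − b)))
logit = ln(0.5800/0.4200) = 0.3228
θ = b + logit/(1.7·a) = -0.42 + 0.3228/1.7000 = -0.2301

-0.23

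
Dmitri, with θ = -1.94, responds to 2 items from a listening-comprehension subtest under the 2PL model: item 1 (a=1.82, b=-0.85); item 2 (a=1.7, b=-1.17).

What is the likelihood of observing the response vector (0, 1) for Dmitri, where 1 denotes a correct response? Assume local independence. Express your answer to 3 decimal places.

P(θ) = 1 / (1 + exp(−a(θ − b)))
P_1 = 1/(1+e^{1.9838}) = 0.1209
P_2 = 1/(1+e^{1.3090}) = 0.2127
L = (1−P_1) × P_2 = 0.8791 × 0.2127 = 0.18694

0.187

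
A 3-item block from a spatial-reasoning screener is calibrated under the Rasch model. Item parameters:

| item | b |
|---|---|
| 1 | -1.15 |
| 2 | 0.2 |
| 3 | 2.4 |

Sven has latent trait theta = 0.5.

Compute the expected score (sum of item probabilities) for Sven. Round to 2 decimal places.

P(theta) = 1 / (1 + exp(−(theta − b)))
P_1 = 1/(1+e^{-1.6500}) = 0.8389
P_2 = 1/(1+e^{-0.3000}) = 0.5744
P_3 = 1/(1+e^{1.9000}) = 0.1301
E[score] = 0.8389 + 0.5744 + 0.1301 = 1.5434

1.54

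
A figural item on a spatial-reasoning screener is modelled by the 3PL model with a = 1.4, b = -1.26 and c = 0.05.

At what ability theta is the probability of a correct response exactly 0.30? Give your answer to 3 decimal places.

-1.995

P(theta) = c + (1 − c) · 1 / (1 + exp(−a(theta − b)))
Remove guessing floor: (0.30 − 0.05)/(1 − 0.05) = 0.2632
logit = ln(0.2632/0.7368) = -1.0296
theta = b + logit/(a) = -1.26 + (-1.0296)/1.4000 = -1.9954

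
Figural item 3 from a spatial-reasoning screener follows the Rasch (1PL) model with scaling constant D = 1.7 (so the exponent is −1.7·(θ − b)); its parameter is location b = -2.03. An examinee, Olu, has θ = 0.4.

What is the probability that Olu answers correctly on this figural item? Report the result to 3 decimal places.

P(θ) = 1 / (1 + exp(−D·(θ − b)))
Exponent: 1.7 × (0.4 − (-2.03)) = 4.1310
1/(1 + e^{-4.1310}) = 0.9842
P = 0.9842

0.984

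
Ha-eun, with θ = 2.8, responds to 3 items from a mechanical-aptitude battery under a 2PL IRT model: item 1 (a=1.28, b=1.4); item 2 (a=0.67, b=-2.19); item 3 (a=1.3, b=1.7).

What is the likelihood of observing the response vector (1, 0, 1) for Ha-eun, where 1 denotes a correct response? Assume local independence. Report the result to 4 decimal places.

0.0236

P(θ) = 1 / (1 + exp(−a(θ − b)))
P_1 = 1/(1+e^{-1.7920}) = 0.8572
P_2 = 1/(1+e^{-3.3433}) = 0.9659
P_3 = 1/(1+e^{-1.4300}) = 0.8069
L = P_1 × (1−P_2) × P_3 = 0.8572 × 0.0341 × 0.8069 = 0.02360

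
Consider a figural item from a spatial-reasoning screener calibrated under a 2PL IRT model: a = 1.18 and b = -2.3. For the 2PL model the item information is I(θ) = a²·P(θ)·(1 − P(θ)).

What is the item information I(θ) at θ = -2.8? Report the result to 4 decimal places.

0.3195

P = 1/(1+e^{0.5900}) = 0.3566
P(1−P) = 0.3566 × 0.6434 = 0.2294
I = a² × P(1−P) = 1.18² × 0.2294 = 0.31948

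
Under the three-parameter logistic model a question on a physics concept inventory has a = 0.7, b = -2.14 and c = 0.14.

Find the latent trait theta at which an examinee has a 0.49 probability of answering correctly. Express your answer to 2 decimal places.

-2.68

P(theta) = c + (1 − c) · 1 / (1 + exp(−a(theta − b)))
Remove guessing floor: (0.49 − 0.14)/(1 − 0.14) = 0.4070
logit = ln(0.4070/0.5930) = -0.3765
theta = b + logit/(a) = -2.14 + (-0.3765)/0.7000 = -2.6778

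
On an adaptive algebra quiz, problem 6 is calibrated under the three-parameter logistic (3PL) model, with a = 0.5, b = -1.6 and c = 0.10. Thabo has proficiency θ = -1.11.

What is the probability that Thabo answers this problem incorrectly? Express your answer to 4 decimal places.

P(θ) = c + (1 − c) · 1 / (1 + exp(−a(θ − b)))
Exponent: 0.5 × (-1.11 − (-1.6)) = 0.2450
1/(1 + e^{-0.2450}) = 0.5609
P = 0.10 + 0.90 × 0.5609 = 0.6049
P(incorrect) = 1 − 0.6049 = 0.3951

0.3951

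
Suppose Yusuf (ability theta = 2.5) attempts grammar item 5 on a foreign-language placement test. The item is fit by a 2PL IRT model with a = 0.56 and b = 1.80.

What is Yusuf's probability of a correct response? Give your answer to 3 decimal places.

P(theta) = 1 / (1 + exp(−a(theta − b)))
Exponent: 0.56 × (2.5 − 1.80) = 0.3920
1/(1 + e^{-0.3920}) = 0.5968

0.597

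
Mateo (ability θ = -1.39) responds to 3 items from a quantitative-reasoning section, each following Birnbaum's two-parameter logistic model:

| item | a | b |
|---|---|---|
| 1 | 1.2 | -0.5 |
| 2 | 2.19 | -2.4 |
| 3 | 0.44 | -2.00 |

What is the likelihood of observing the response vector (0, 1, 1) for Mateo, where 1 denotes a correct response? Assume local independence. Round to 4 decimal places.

P(θ) = 1 / (1 + exp(−a(θ − b)))
P_1 = 1/(1+e^{1.0680}) = 0.2558
P_2 = 1/(1+e^{-2.2119}) = 0.9013
P_3 = 1/(1+e^{-0.2684}) = 0.5667
L = (1−P_1) × P_2 × P_3 = 0.7442 × 0.9013 × 0.5667 = 0.38013

0.3801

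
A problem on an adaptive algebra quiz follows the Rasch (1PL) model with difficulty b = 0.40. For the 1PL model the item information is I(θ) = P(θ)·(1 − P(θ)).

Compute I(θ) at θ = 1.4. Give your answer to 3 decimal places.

P = 1/(1+e^{-1.0000}) = 0.7311
P(1−P) = 0.7311 × 0.2689 = 0.1966
I = P(1−P) = 0.19661

0.197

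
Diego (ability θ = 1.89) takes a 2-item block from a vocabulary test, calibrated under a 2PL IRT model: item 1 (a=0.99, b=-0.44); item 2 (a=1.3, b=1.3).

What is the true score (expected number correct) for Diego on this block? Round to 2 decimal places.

P(θ) = 1 / (1 + exp(−a(θ − b)))
P_1 = 1/(1+e^{-2.3067}) = 0.9094
P_2 = 1/(1+e^{-0.7670}) = 0.6829
E[score] = 0.9094 + 0.6829 = 1.5923

1.59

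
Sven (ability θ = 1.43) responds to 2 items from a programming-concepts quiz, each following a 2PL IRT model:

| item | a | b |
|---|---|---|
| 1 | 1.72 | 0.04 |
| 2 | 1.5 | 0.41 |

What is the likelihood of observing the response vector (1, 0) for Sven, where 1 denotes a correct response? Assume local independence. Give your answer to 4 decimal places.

P(θ) = 1 / (1 + exp(−a(θ − b)))
P_1 = 1/(1+e^{-2.3908}) = 0.9161
P_2 = 1/(1+e^{-1.5300}) = 0.8220
L = P_1 × (1−P_2) = 0.9161 × 0.1780 = 0.16306

0.1631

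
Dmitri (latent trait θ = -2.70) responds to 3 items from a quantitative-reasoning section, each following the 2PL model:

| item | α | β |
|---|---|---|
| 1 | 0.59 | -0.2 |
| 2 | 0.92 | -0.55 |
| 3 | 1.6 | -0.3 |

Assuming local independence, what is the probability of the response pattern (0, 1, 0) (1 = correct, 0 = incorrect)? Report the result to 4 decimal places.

0.0968

P(θ) = 1 / (1 + exp(−α(θ − β)))
P_1 = 1/(1+e^{1.4750}) = 0.1862
P_2 = 1/(1+e^{1.9780}) = 0.1215
P_3 = 1/(1+e^{3.8400}) = 0.0210
L = (1−P_1) × P_2 × (1−P_3) = 0.8138 × 0.1215 × 0.9790 = 0.09682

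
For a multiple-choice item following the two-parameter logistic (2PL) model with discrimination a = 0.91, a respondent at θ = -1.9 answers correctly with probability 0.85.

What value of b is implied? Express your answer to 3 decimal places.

-3.806

P(θ) = 1 / (1 + exp(−a(θ − b)))
logit(0.85) = ln(0.85/0.15) = 1.7346
b = θ − logit/(a) = -1.9 − 1.7346/0.9100 = -3.8062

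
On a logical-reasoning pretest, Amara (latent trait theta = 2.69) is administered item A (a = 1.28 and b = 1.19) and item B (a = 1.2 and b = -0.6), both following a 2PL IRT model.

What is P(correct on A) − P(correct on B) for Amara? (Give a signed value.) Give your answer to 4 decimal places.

-0.1089

P(theta) = 1 / (1 + exp(−a(theta − b)))
P_A = 0.8721
P_B = 0.9811
P_A − P_B = -0.1089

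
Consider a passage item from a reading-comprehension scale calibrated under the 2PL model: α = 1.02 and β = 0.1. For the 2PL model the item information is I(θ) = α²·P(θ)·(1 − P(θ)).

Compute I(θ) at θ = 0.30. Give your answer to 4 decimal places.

0.2574

P = 1/(1+e^{-0.2040}) = 0.5508
P(1−P) = 0.5508 × 0.4492 = 0.2474
I = α² × P(1−P) = 1.02² × 0.2474 = 0.25741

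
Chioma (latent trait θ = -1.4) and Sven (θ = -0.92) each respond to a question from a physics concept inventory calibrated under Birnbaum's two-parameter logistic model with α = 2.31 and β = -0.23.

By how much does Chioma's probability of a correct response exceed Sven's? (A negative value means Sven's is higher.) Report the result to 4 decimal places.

-0.1060

P(θ) = 1 / (1 + exp(−α(θ − β)))
P(Chioma) = 0.0628  [exponent -2.7027]
P(Sven) = 0.1688  [exponent -1.5939]
Difference = 0.0628 − 0.1688 = -0.1060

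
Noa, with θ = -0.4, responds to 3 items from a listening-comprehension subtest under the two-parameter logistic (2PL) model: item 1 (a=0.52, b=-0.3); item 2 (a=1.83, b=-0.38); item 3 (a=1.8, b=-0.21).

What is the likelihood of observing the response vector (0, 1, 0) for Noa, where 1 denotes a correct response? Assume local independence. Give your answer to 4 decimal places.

0.1472

P(θ) = 1 / (1 + exp(−a(θ − b)))
P_1 = 1/(1+e^{0.0520}) = 0.4870
P_2 = 1/(1+e^{0.0366}) = 0.4909
P_3 = 1/(1+e^{0.3420}) = 0.4153
L = (1−P_1) × P_2 × (1−P_3) = 0.5130 × 0.4909 × 0.5847 = 0.14722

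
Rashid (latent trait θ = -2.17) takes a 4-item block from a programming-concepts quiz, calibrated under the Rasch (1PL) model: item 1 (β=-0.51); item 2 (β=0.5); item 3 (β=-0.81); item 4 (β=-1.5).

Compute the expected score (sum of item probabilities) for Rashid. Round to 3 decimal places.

P(θ) = 1 / (1 + exp(−(θ − β)))
P_1 = 1/(1+e^{1.6600}) = 0.1598
P_2 = 1/(1+e^{2.6700}) = 0.0648
P_3 = 1/(1+e^{1.3600}) = 0.2042
P_4 = 1/(1+e^{0.6700}) = 0.3385
E[score] = 0.1598 + 0.0648 + 0.2042 + 0.3385 = 0.7673

0.767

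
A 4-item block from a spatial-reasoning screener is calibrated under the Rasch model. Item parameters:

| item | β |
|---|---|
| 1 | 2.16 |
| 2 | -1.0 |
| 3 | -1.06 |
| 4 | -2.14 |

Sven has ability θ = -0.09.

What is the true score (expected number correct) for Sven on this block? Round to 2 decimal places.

P(θ) = 1 / (1 + exp(−(θ − β)))
P_1 = 1/(1+e^{2.2500}) = 0.0953
P_2 = 1/(1+e^{-0.9100}) = 0.7130
P_3 = 1/(1+e^{-0.9700}) = 0.7251
P_4 = 1/(1+e^{-2.0500}) = 0.8859
E[score] = 0.0953 + 0.7130 + 0.7251 + 0.8859 = 2.4194

2.42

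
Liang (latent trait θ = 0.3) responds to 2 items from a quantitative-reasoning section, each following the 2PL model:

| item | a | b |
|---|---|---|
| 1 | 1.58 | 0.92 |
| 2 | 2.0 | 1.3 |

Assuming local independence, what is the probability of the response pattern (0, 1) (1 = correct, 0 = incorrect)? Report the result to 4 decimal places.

P(θ) = 1 / (1 + exp(−a(θ − b)))
P_1 = 1/(1+e^{0.9796}) = 0.2730
P_2 = 1/(1+e^{2.0000}) = 0.1192
L = (1−P_1) × P_2 = 0.7270 × 0.1192 = 0.08666

0.0867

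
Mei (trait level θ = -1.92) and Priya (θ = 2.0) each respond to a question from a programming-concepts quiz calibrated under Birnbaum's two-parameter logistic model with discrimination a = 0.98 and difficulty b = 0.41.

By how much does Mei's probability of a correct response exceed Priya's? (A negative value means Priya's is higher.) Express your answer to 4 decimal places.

-0.7336

P(θ) = 1 / (1 + exp(−a(θ − b)))
P(Mei) = 0.0925  [exponent -2.2834]
P(Priya) = 0.8261  [exponent 1.5582]
Difference = 0.0925 − 0.8261 = -0.7336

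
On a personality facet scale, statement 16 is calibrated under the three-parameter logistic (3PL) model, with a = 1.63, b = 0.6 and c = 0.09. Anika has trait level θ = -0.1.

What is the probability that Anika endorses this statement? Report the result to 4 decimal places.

P(θ) = c + (1 − c) · 1 / (1 + exp(−a(θ − b)))
Exponent: 1.63 × (-0.1 − 0.6) = -1.1410
1/(1 + e^{1.1410}) = 0.2421
P = 0.09 + 0.91 × 0.2421 = 0.3103

0.3103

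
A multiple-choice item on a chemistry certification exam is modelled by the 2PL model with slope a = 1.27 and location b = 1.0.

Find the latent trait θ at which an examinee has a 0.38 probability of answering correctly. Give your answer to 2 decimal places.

P(θ) = 1 / (1 + exp(−a(θ − b)))
logit = ln(0.3800/0.6200) = -0.4895
θ = b + logit/(a) = 1.0 + (-0.4895)/1.2700 = 0.6145

0.61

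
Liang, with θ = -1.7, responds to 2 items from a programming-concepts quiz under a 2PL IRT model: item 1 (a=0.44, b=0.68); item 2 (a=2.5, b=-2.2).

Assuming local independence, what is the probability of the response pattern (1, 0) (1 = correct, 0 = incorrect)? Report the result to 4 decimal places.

P(θ) = 1 / (1 + exp(−a(θ − b)))
P_1 = 1/(1+e^{1.0472}) = 0.2598
P_2 = 1/(1+e^{-1.2500}) = 0.7773
L = P_1 × (1−P_2) = 0.2598 × 0.2227 = 0.05785

0.0578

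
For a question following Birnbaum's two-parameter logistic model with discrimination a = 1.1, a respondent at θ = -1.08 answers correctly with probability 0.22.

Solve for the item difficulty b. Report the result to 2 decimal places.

P(θ) = 1 / (1 + exp(−a(θ − b)))
logit(0.22) = ln(0.22/0.78) = -1.2657
b = θ − logit/(a) = -1.08 − (-1.2657)/1.1000 = 0.0706

0.07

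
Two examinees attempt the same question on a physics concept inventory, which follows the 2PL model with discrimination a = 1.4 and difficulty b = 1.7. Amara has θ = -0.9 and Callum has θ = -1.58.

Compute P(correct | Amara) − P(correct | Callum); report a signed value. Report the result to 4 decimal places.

P(θ) = 1 / (1 + exp(−a(θ − b)))
P(Amara) = 0.0256  [exponent -3.6400]
P(Callum) = 0.0100  [exponent -4.5920]
Difference = 0.0256 − 0.0100 = 0.0155

0.0155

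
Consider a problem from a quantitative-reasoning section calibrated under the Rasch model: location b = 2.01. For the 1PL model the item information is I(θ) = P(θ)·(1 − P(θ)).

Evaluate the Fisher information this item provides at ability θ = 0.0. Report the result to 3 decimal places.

0.104

P = 1/(1+e^{2.0100}) = 0.1182
P(1−P) = 0.1182 × 0.8818 = 0.1042
I = P(1−P) = 0.10420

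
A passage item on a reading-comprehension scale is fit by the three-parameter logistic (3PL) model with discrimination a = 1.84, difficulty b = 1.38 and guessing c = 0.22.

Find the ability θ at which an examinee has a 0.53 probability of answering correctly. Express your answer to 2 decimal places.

P(θ) = c + (1 − c) · 1 / (1 + exp(−a(θ − b)))
Remove guessing floor: (0.53 − 0.22)/(1 − 0.22) = 0.3974
logit = ln(0.3974/0.6026) = -0.4162
θ = b + logit/(a) = 1.38 + (-0.4162)/1.8400 = 1.1538

1.15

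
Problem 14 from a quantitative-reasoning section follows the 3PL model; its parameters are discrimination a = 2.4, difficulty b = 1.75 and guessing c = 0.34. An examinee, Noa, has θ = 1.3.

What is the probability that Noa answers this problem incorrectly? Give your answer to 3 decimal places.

0.493

P(θ) = c + (1 − c) · 1 / (1 + exp(−a(θ − b)))
Exponent: 2.4 × (1.3 − 1.75) = -1.0800
1/(1 + e^{1.0800}) = 0.2535
P = 0.34 + 0.66 × 0.2535 = 0.5073
P(incorrect) = 1 − 0.5073 = 0.4927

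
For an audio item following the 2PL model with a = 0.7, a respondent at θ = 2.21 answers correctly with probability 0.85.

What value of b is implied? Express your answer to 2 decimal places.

P(θ) = 1 / (1 + exp(−a(θ − b)))
logit(0.85) = ln(0.85/0.15) = 1.7346
b = θ − logit/(a) = 2.21 − 1.7346/0.7000 = -0.2680

-0.27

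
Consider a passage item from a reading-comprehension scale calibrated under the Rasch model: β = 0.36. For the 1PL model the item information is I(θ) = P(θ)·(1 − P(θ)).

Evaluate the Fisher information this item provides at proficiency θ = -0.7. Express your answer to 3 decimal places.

P = 1/(1+e^{1.0600}) = 0.2573
P(1−P) = 0.2573 × 0.7427 = 0.1911
I = P(1−P) = 0.19110

0.191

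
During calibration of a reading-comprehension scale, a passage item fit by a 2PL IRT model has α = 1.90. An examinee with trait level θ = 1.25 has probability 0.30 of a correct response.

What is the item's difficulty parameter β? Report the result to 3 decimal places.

1.696

P(θ) = 1 / (1 + exp(−α(θ − β)))
logit(0.30) = ln(0.30/0.70) = -0.8473
β = θ − logit/(α) = 1.25 − (-0.8473)/1.9000 = 1.6959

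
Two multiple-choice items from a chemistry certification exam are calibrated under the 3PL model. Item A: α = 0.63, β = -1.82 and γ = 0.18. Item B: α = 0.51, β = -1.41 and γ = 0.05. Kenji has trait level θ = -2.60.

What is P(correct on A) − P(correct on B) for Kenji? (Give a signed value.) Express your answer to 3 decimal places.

P(θ) = γ + (1 − γ) · 1 / (1 + exp(−α(θ − β)))
P_A = 0.4912
P_B = 0.3851
P_A − P_B = 0.1061

0.106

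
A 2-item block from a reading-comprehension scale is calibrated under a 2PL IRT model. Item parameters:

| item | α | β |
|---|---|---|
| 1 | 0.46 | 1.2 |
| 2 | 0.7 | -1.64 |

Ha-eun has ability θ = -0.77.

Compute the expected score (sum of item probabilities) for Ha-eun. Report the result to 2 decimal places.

P(θ) = 1 / (1 + exp(−α(θ − β)))
P_1 = 1/(1+e^{0.9062}) = 0.2878
P_2 = 1/(1+e^{-0.6090}) = 0.6477
E[score] = 0.2878 + 0.6477 = 0.9355

0.94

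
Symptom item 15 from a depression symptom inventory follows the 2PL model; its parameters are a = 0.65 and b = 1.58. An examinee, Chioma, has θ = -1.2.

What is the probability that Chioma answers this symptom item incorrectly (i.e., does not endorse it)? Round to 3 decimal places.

0.859

P(θ) = 1 / (1 + exp(−a(θ − b)))
Exponent: 0.65 × (-1.2 − 1.58) = -1.8070
1/(1 + e^{1.8070}) = 0.1410
P(incorrect) = 1 − 0.1410 = 0.8590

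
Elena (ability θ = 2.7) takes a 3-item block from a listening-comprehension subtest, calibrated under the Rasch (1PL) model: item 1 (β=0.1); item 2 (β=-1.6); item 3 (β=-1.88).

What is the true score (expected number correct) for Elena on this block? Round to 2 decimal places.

P(θ) = 1 / (1 + exp(−(θ − β)))
P_1 = 1/(1+e^{-2.6000}) = 0.9309
P_2 = 1/(1+e^{-4.3000}) = 0.9866
P_3 = 1/(1+e^{-4.5800}) = 0.9898
E[score] = 0.9309 + 0.9866 + 0.9898 = 2.9073

2.91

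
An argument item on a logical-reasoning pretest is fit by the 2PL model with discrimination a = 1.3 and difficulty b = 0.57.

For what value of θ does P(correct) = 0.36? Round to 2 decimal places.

P(θ) = 1 / (1 + exp(−a(θ − b)))
logit = ln(0.3600/0.6400) = -0.5754
θ = b + logit/(a) = 0.57 + (-0.5754)/1.3000 = 0.1274

0.13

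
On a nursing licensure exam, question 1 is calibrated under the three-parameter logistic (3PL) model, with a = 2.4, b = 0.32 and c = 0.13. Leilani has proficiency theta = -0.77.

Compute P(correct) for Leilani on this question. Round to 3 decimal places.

0.189

P(theta) = c + (1 − c) · 1 / (1 + exp(−a(theta − b)))
Exponent: 2.4 × (-0.77 − 0.32) = -2.6160
1/(1 + e^{2.6160}) = 0.0681
P = 0.13 + 0.87 × 0.0681 = 0.1893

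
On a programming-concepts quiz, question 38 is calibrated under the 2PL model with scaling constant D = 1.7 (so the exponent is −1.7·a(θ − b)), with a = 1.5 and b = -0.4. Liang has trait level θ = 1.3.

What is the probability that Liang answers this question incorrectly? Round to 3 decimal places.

P(θ) = 1 / (1 + exp(−D·a(θ − b)))
Exponent: 1.7 × 1.5 × (1.3 − (-0.4)) = 4.3350
1/(1 + e^{-4.3350}) = 0.9871
P = 0.9871
P(incorrect) = 1 − 0.9871 = 0.0129

0.013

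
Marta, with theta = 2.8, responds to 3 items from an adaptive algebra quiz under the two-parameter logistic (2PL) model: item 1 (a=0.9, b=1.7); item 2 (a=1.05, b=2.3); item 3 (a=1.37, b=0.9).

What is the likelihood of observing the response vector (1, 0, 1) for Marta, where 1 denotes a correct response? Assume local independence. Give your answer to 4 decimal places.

P(theta) = 1 / (1 + exp(−a(theta − b)))
P_1 = 1/(1+e^{-0.9900}) = 0.7291
P_2 = 1/(1+e^{-0.5250}) = 0.6283
P_3 = 1/(1+e^{-2.6030}) = 0.9311
L = P_1 × (1−P_2) × P_3 = 0.7291 × 0.3717 × 0.9311 = 0.25231

0.2523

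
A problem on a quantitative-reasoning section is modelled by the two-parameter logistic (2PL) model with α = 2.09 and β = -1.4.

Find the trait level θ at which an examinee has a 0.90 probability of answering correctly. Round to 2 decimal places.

-0.35

P(θ) = 1 / (1 + exp(−α(θ − β)))
logit = ln(0.9000/0.1000) = 2.1972
θ = β + logit/(α) = -1.4 + 2.1972/2.0900 = -0.3487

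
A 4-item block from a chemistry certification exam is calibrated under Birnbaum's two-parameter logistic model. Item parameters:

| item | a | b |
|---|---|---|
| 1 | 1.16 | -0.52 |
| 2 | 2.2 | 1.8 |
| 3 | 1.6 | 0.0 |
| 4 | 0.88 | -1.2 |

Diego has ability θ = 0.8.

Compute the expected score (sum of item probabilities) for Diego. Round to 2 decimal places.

2.56

P(θ) = 1 / (1 + exp(−a(θ − b)))
P_1 = 1/(1+e^{-1.5312}) = 0.8222
P_2 = 1/(1+e^{2.2000}) = 0.0998
P_3 = 1/(1+e^{-1.2800}) = 0.7824
P_4 = 1/(1+e^{-1.7600}) = 0.8532
E[score] = 0.8222 + 0.0998 + 0.7824 + 0.8532 = 2.5576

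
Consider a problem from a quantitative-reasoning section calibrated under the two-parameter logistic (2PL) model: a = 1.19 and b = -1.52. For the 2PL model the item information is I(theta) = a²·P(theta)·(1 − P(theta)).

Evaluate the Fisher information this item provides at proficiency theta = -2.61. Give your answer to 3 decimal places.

P = 1/(1+e^{1.2971}) = 0.2147
P(1−P) = 0.2147 × 0.7853 = 0.1686
I = a² × P(1−P) = 1.19² × 0.1686 = 0.23872

0.239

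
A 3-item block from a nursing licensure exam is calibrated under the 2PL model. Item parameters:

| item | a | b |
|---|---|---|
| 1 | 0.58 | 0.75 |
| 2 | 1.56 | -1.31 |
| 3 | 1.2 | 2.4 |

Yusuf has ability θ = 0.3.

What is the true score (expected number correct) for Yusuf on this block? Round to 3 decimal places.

P(θ) = 1 / (1 + exp(−a(θ − b)))
P_1 = 1/(1+e^{0.2610}) = 0.4351
P_2 = 1/(1+e^{-2.5116}) = 0.9250
P_3 = 1/(1+e^{2.5200}) = 0.0745
E[score] = 0.4351 + 0.9250 + 0.0745 = 1.4345

1.435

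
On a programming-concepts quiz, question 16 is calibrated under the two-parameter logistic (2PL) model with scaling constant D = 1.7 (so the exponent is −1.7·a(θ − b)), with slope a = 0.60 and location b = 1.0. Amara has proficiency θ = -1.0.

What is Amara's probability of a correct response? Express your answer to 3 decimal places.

0.115

P(θ) = 1 / (1 + exp(−D·a(θ − b)))
Exponent: 1.7 × 0.60 × (-1.0 − 1.0) = -2.0400
1/(1 + e^{2.0400}) = 0.1151
P = 0.1151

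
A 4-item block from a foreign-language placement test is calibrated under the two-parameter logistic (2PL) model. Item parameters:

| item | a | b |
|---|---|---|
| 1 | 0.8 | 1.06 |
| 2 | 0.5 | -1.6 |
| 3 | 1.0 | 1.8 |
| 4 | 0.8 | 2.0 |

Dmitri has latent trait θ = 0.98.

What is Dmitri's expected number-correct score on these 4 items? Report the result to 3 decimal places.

P(θ) = 1 / (1 + exp(−a(θ − b)))
P_1 = 1/(1+e^{0.0640}) = 0.4840
P_2 = 1/(1+e^{-1.2900}) = 0.7841
P_3 = 1/(1+e^{0.8200}) = 0.3058
P_4 = 1/(1+e^{0.8160}) = 0.3066
E[score] = 0.4840 + 0.7841 + 0.3058 + 0.3066 = 1.8805

1.881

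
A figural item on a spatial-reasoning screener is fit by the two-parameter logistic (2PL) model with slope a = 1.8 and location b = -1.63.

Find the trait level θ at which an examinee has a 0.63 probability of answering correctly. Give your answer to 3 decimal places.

-1.334

P(θ) = 1 / (1 + exp(−a(θ − b)))
logit = ln(0.6300/0.3700) = 0.5322
θ = b + logit/(a) = -1.63 + 0.5322/1.8000 = -1.3343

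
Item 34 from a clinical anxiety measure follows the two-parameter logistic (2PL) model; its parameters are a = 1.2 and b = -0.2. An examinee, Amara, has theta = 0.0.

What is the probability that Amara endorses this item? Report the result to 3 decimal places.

P(theta) = 1 / (1 + exp(−a(theta − b)))
Exponent: 1.2 × (0.0 − (-0.2)) = 0.2400
1/(1 + e^{-0.2400}) = 0.5597

0.560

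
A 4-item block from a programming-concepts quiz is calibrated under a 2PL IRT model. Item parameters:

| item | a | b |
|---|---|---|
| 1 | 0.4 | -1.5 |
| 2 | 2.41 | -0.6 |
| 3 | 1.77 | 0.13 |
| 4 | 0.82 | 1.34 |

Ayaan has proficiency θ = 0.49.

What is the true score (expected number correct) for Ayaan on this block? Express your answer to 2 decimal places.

2.61

P(θ) = 1 / (1 + exp(−a(θ − b)))
P_1 = 1/(1+e^{-0.7960}) = 0.6891
P_2 = 1/(1+e^{-2.6269}) = 0.9326
P_3 = 1/(1+e^{-0.6372}) = 0.6541
P_4 = 1/(1+e^{0.6970}) = 0.3325
E[score] = 0.6891 + 0.9326 + 0.6541 + 0.3325 = 2.6083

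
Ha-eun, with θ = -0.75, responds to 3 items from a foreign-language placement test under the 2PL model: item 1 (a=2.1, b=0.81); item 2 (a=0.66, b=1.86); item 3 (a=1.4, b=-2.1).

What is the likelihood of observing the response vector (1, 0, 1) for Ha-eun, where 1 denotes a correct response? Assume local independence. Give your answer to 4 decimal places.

P(θ) = 1 / (1 + exp(−a(θ − b)))
P_1 = 1/(1+e^{3.2760}) = 0.0364
P_2 = 1/(1+e^{1.7226}) = 0.1515
P_3 = 1/(1+e^{-1.8900}) = 0.8688
L = P_1 × (1−P_2) × P_3 = 0.0364 × 0.8485 × 0.8688 = 0.02683

0.0268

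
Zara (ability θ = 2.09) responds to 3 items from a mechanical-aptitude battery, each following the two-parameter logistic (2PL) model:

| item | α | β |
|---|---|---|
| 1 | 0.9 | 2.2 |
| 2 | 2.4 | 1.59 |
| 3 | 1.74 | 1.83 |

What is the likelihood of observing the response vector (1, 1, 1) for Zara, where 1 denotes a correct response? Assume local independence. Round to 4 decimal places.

0.2232

P(θ) = 1 / (1 + exp(−α(θ − β)))
P_1 = 1/(1+e^{0.0990}) = 0.4753
P_2 = 1/(1+e^{-1.2000}) = 0.7685
P_3 = 1/(1+e^{-0.4524}) = 0.6112
L = P_1 × P_2 × P_3 = 0.4753 × 0.7685 × 0.6112 = 0.22325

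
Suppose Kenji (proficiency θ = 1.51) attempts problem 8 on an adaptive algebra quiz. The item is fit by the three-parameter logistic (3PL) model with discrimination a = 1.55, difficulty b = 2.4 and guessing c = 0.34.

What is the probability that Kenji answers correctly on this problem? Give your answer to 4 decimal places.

0.4727

P(θ) = c + (1 − c) · 1 / (1 + exp(−a(θ − b)))
Exponent: 1.55 × (1.51 − 2.4) = -1.3795
1/(1 + e^{1.3795}) = 0.2011
P = 0.34 + 0.66 × 0.2011 = 0.4727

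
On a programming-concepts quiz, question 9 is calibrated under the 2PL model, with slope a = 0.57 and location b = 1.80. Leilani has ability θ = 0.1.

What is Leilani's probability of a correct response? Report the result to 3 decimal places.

0.275

P(θ) = 1 / (1 + exp(−a(θ − b)))
Exponent: 0.57 × (0.1 − 1.80) = -0.9690
1/(1 + e^{0.9690}) = 0.2751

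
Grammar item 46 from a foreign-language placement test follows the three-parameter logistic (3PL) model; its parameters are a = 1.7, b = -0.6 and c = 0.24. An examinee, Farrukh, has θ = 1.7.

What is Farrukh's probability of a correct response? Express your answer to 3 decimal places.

0.985

P(θ) = c + (1 − c) · 1 / (1 + exp(−a(θ − b)))
Exponent: 1.7 × (1.7 − (-0.6)) = 3.9100
1/(1 + e^{-3.9100}) = 0.9804
P = 0.24 + 0.76 × 0.9804 = 0.9851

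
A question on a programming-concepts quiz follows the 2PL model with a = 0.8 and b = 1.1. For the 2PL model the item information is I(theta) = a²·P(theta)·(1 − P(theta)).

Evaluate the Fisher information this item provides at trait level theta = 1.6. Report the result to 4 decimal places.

0.1538

P = 1/(1+e^{-0.4000}) = 0.5987
P(1−P) = 0.5987 × 0.4013 = 0.2403
I = a² × P(1−P) = 0.8² × 0.2403 = 0.15377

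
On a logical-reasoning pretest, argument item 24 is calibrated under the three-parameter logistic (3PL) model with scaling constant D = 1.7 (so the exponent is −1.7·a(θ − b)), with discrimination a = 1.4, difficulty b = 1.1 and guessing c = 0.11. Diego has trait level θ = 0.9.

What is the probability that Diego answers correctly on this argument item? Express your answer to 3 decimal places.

0.451

P(θ) = c + (1 − c) · 1 / (1 + exp(−D·a(θ − b)))
Exponent: 1.7 × 1.4 × (0.9 − 1.1) = -0.4760
1/(1 + e^{0.4760}) = 0.3832
P = 0.11 + 0.89 × 0.3832 = 0.4510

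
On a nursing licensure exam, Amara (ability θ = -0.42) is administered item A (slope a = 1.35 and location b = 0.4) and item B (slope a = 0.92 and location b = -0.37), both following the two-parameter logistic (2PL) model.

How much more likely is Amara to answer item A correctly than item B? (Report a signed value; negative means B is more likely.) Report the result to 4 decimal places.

-0.2401

P(θ) = 1 / (1 + exp(−a(θ − b)))
P_A = 0.2484
P_B = 0.4885
P_A − P_B = -0.2401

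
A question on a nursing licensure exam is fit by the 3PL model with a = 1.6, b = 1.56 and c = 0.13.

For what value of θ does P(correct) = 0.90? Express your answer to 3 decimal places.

P(θ) = c + (1 − c) · 1 / (1 + exp(−a(θ − b)))
Remove guessing floor: (0.90 − 0.13)/(1 − 0.13) = 0.8851
logit = ln(0.8851/0.1149) = 2.0412
θ = b + logit/(a) = 1.56 + 2.0412/1.6000 = 2.8358

2.836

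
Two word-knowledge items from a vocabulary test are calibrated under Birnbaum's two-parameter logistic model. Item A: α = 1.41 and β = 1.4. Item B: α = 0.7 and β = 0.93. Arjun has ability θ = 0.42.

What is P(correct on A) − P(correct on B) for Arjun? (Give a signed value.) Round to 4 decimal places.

P(θ) = 1 / (1 + exp(−α(θ − β)))
P_A = 0.2007
P_B = 0.4117
P_A − P_B = -0.2110

-0.2110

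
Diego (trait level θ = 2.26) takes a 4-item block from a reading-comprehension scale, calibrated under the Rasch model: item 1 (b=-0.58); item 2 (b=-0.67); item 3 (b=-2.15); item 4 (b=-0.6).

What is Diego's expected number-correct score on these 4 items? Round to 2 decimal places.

3.83

P(θ) = 1 / (1 + exp(−(θ − b)))
P_1 = 1/(1+e^{-2.8400}) = 0.9448
P_2 = 1/(1+e^{-2.9300}) = 0.9493
P_3 = 1/(1+e^{-4.4100}) = 0.9880
P_4 = 1/(1+e^{-2.8600}) = 0.9458
E[score] = 0.9448 + 0.9493 + 0.9880 + 0.9458 = 3.8279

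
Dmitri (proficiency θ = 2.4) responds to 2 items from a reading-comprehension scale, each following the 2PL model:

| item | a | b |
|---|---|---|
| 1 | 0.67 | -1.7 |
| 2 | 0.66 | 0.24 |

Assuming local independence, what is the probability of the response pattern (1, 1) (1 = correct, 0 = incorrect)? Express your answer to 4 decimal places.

0.7576

P(θ) = 1 / (1 + exp(−a(θ − b)))
P_1 = 1/(1+e^{-2.7470}) = 0.9397
P_2 = 1/(1+e^{-1.4256}) = 0.8062
L = P_1 × P_2 = 0.9397 × 0.8062 = 0.75764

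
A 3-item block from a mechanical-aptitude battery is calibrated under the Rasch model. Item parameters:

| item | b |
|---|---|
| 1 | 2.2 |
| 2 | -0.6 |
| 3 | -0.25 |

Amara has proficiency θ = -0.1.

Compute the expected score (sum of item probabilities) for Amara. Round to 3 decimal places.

1.251

P(θ) = 1 / (1 + exp(−(θ − b)))
P_1 = 1/(1+e^{2.3000}) = 0.0911
P_2 = 1/(1+e^{-0.5000}) = 0.6225
P_3 = 1/(1+e^{-0.1500}) = 0.5374
E[score] = 0.0911 + 0.6225 + 0.5374 = 1.2510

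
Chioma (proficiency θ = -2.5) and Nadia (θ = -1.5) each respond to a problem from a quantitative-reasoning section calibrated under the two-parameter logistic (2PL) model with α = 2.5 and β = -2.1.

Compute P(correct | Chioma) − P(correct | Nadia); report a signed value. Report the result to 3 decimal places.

P(θ) = 1 / (1 + exp(−α(θ − β)))
P(Chioma) = 0.2689  [exponent -1.0000]
P(Nadia) = 0.8176  [exponent 1.5000]
Difference = 0.2689 − 0.8176 = -0.5486

-0.549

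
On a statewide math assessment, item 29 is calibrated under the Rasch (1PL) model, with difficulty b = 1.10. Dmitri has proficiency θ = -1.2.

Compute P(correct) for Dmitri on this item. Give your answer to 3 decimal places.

P(θ) = 1 / (1 + exp(−(θ − b)))
Exponent: (-1.2 − 1.10) = -2.3000
1/(1 + e^{2.3000}) = 0.0911
P = 0.0911

0.091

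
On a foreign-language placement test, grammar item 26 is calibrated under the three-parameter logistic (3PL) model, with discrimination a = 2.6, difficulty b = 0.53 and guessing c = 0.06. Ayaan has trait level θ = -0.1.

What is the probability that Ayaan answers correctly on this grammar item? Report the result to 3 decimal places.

P(θ) = c + (1 − c) · 1 / (1 + exp(−a(θ − b)))
Exponent: 2.6 × (-0.1 − 0.53) = -1.6380
1/(1 + e^{1.6380}) = 0.1627
P = 0.06 + 0.94 × 0.1627 = 0.2130

0.213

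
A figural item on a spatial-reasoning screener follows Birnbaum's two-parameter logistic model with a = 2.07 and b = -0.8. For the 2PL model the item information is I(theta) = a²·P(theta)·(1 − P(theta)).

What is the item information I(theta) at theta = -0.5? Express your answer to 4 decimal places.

P = 1/(1+e^{-0.6210}) = 0.6504
P(1−P) = 0.6504 × 0.3496 = 0.2274
I = a² × P(1−P) = 2.07² × 0.2274 = 0.97424

0.9742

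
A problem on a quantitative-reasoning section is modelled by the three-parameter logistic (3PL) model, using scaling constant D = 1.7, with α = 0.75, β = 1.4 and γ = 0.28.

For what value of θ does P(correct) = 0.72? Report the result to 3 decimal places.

P(θ) = γ + (1 − γ) · 1 / (1 + exp(−D·α(θ − β)))
Remove guessing floor: (0.72 − 0.28)/(1 − 0.28) = 0.6111
logit = ln(0.6111/0.3889) = 0.4520
θ = β + logit/(1.7·α) = 1.4 + 0.4520/1.2750 = 1.7545

1.754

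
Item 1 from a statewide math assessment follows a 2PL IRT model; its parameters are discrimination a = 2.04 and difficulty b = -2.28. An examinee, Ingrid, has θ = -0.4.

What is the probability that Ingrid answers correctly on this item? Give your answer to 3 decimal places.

0.979

P(θ) = 1 / (1 + exp(−a(θ − b)))
Exponent: 2.04 × (-0.4 − (-2.28)) = 3.8352
1/(1 + e^{-3.8352}) = 0.9789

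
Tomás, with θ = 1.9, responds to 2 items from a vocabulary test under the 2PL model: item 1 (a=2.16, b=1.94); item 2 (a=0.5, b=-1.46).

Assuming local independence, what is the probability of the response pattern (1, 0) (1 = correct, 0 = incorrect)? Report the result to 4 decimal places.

0.0752

P(θ) = 1 / (1 + exp(−a(θ − b)))
P_1 = 1/(1+e^{0.0864}) = 0.4784
P_2 = 1/(1+e^{-1.6800}) = 0.8429
L = P_1 × (1−P_2) = 0.4784 × 0.1571 = 0.07516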